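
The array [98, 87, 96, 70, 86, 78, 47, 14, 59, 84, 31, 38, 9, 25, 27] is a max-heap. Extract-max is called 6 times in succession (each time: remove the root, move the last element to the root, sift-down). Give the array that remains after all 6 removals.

extract-max #1 returns 98:
  remove root 98; move last element 27 to root → [27, 87, 96, 70, 86, 78, 47, 14, 59, 84, 31, 38, 9, 25]
  27 vs larger child 96 at index 2, swap → [96, 87, 27, 70, 86, 78, 47, 14, 59, 84, 31, 38, 9, 25]
  27 vs larger child 78 at index 5, swap → [96, 87, 78, 70, 86, 27, 47, 14, 59, 84, 31, 38, 9, 25]
  27 vs larger child 38 at index 11, swap → [96, 87, 78, 70, 86, 38, 47, 14, 59, 84, 31, 27, 9, 25]
extract-max #2 returns 96:
  remove root 96; move last element 25 to root → [25, 87, 78, 70, 86, 38, 47, 14, 59, 84, 31, 27, 9]
  25 vs larger child 87 at index 1, swap → [87, 25, 78, 70, 86, 38, 47, 14, 59, 84, 31, 27, 9]
  25 vs larger child 86 at index 4, swap → [87, 86, 78, 70, 25, 38, 47, 14, 59, 84, 31, 27, 9]
  25 vs larger child 84 at index 9, swap → [87, 86, 78, 70, 84, 38, 47, 14, 59, 25, 31, 27, 9]
extract-max #3 returns 87:
  remove root 87; move last element 9 to root → [9, 86, 78, 70, 84, 38, 47, 14, 59, 25, 31, 27]
  9 vs larger child 86 at index 1, swap → [86, 9, 78, 70, 84, 38, 47, 14, 59, 25, 31, 27]
  9 vs larger child 84 at index 4, swap → [86, 84, 78, 70, 9, 38, 47, 14, 59, 25, 31, 27]
  9 vs larger child 31 at index 10, swap → [86, 84, 78, 70, 31, 38, 47, 14, 59, 25, 9, 27]
extract-max #4 returns 86:
  remove root 86; move last element 27 to root → [27, 84, 78, 70, 31, 38, 47, 14, 59, 25, 9]
  27 vs larger child 84 at index 1, swap → [84, 27, 78, 70, 31, 38, 47, 14, 59, 25, 9]
  27 vs larger child 70 at index 3, swap → [84, 70, 78, 27, 31, 38, 47, 14, 59, 25, 9]
  27 vs larger child 59 at index 8, swap → [84, 70, 78, 59, 31, 38, 47, 14, 27, 25, 9]
extract-max #5 returns 84:
  remove root 84; move last element 9 to root → [9, 70, 78, 59, 31, 38, 47, 14, 27, 25]
  9 vs larger child 78 at index 2, swap → [78, 70, 9, 59, 31, 38, 47, 14, 27, 25]
  9 vs larger child 47 at index 6, swap → [78, 70, 47, 59, 31, 38, 9, 14, 27, 25]
extract-max #6 returns 78:
  remove root 78; move last element 25 to root → [25, 70, 47, 59, 31, 38, 9, 14, 27]
  25 vs larger child 70 at index 1, swap → [70, 25, 47, 59, 31, 38, 9, 14, 27]
  25 vs larger child 59 at index 3, swap → [70, 59, 47, 25, 31, 38, 9, 14, 27]
  25 vs larger child 27 at index 8, swap → [70, 59, 47, 27, 31, 38, 9, 14, 25]

[70, 59, 47, 27, 31, 38, 9, 14, 25]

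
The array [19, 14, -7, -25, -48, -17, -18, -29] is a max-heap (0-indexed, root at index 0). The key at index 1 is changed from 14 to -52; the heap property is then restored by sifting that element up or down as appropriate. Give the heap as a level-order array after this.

[19, -25, -7, -29, -48, -17, -18, -52]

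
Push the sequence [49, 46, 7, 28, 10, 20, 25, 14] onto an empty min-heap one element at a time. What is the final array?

[7, 10, 20, 14, 28, 46, 25, 49]

Insert 49:
  append 49 at index 0 → [49] (no swap needed)
Insert 46:
  append 46 at index 1 → [49, 46]
  46 < parent 49 at index 0, swap → [46, 49]
Insert 7:
  append 7 at index 2 → [46, 49, 7]
  7 < parent 46 at index 0, swap → [7, 49, 46]
Insert 28:
  append 28 at index 3 → [7, 49, 46, 28]
  28 < parent 49 at index 1, swap → [7, 28, 46, 49]
Insert 10:
  append 10 at index 4 → [7, 28, 46, 49, 10]
  10 < parent 28 at index 1, swap → [7, 10, 46, 49, 28]
Insert 20:
  append 20 at index 5 → [7, 10, 46, 49, 28, 20]
  20 < parent 46 at index 2, swap → [7, 10, 20, 49, 28, 46]
Insert 25:
  append 25 at index 6 → [7, 10, 20, 49, 28, 46, 25] (no swap needed)
Insert 14:
  append 14 at index 7 → [7, 10, 20, 49, 28, 46, 25, 14]
  14 < parent 49 at index 3, swap → [7, 10, 20, 14, 28, 46, 25, 49]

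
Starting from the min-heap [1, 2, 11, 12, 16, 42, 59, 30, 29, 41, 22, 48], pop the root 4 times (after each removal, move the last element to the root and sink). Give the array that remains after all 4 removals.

extract-min #1 returns 1:
  remove root 1; move last element 48 to root → [48, 2, 11, 12, 16, 42, 59, 30, 29, 41, 22]
  48 vs smaller child 2 at index 1, swap → [2, 48, 11, 12, 16, 42, 59, 30, 29, 41, 22]
  48 vs smaller child 12 at index 3, swap → [2, 12, 11, 48, 16, 42, 59, 30, 29, 41, 22]
  48 vs smaller child 29 at index 8, swap → [2, 12, 11, 29, 16, 42, 59, 30, 48, 41, 22]
extract-min #2 returns 2:
  remove root 2; move last element 22 to root → [22, 12, 11, 29, 16, 42, 59, 30, 48, 41]
  22 vs smaller child 11 at index 2, swap → [11, 12, 22, 29, 16, 42, 59, 30, 48, 41]
extract-min #3 returns 11:
  remove root 11; move last element 41 to root → [41, 12, 22, 29, 16, 42, 59, 30, 48]
  41 vs smaller child 12 at index 1, swap → [12, 41, 22, 29, 16, 42, 59, 30, 48]
  41 vs smaller child 16 at index 4, swap → [12, 16, 22, 29, 41, 42, 59, 30, 48]
extract-min #4 returns 12:
  remove root 12; move last element 48 to root → [48, 16, 22, 29, 41, 42, 59, 30]
  48 vs smaller child 16 at index 1, swap → [16, 48, 22, 29, 41, 42, 59, 30]
  48 vs smaller child 29 at index 3, swap → [16, 29, 22, 48, 41, 42, 59, 30]
  48 vs only child 30 at index 7, swap → [16, 29, 22, 30, 41, 42, 59, 48]

[16, 29, 22, 30, 41, 42, 59, 48]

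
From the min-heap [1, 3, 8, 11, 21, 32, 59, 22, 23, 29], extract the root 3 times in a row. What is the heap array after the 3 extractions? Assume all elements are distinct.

[11, 21, 23, 22, 29, 32, 59]

extract-min #1 returns 1:
  remove root 1; move last element 29 to root → [29, 3, 8, 11, 21, 32, 59, 22, 23]
  29 vs smaller child 3 at index 1, swap → [3, 29, 8, 11, 21, 32, 59, 22, 23]
  29 vs smaller child 11 at index 3, swap → [3, 11, 8, 29, 21, 32, 59, 22, 23]
  29 vs smaller child 22 at index 7, swap → [3, 11, 8, 22, 21, 32, 59, 29, 23]
extract-min #2 returns 3:
  remove root 3; move last element 23 to root → [23, 11, 8, 22, 21, 32, 59, 29]
  23 vs smaller child 8 at index 2, swap → [8, 11, 23, 22, 21, 32, 59, 29]
extract-min #3 returns 8:
  remove root 8; move last element 29 to root → [29, 11, 23, 22, 21, 32, 59]
  29 vs smaller child 11 at index 1, swap → [11, 29, 23, 22, 21, 32, 59]
  29 vs smaller child 21 at index 4, swap → [11, 21, 23, 22, 29, 32, 59]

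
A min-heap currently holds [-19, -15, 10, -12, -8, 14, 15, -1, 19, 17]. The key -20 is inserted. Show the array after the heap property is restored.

[-20, -19, 10, -12, -15, 14, 15, -1, 19, 17, -8]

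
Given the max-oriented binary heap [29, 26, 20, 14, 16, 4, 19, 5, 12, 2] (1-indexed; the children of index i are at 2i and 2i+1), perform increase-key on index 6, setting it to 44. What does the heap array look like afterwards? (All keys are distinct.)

[44, 26, 29, 14, 16, 20, 19, 5, 12, 2]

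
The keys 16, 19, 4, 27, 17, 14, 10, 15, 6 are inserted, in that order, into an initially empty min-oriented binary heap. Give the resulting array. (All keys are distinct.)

Insert 16:
  append 16 at index 0 → [16] (no swap needed)
Insert 19:
  append 19 at index 1 → [16, 19] (no swap needed)
Insert 4:
  append 4 at index 2 → [16, 19, 4]
  4 < parent 16 at index 0, swap → [4, 19, 16]
Insert 27:
  append 27 at index 3 → [4, 19, 16, 27] (no swap needed)
Insert 17:
  append 17 at index 4 → [4, 19, 16, 27, 17]
  17 < parent 19 at index 1, swap → [4, 17, 16, 27, 19]
Insert 14:
  append 14 at index 5 → [4, 17, 16, 27, 19, 14]
  14 < parent 16 at index 2, swap → [4, 17, 14, 27, 19, 16]
Insert 10:
  append 10 at index 6 → [4, 17, 14, 27, 19, 16, 10]
  10 < parent 14 at index 2, swap → [4, 17, 10, 27, 19, 16, 14]
Insert 15:
  append 15 at index 7 → [4, 17, 10, 27, 19, 16, 14, 15]
  15 < parent 27 at index 3, swap → [4, 17, 10, 15, 19, 16, 14, 27]
  15 < parent 17 at index 1, swap → [4, 15, 10, 17, 19, 16, 14, 27]
Insert 6:
  append 6 at index 8 → [4, 15, 10, 17, 19, 16, 14, 27, 6]
  6 < parent 17 at index 3, swap → [4, 15, 10, 6, 19, 16, 14, 27, 17]
  6 < parent 15 at index 1, swap → [4, 6, 10, 15, 19, 16, 14, 27, 17]

[4, 6, 10, 15, 19, 16, 14, 27, 17]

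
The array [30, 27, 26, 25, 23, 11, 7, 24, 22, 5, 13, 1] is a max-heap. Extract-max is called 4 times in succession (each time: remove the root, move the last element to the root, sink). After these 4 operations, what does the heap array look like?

extract-max #1 returns 30:
  remove root 30; move last element 1 to root → [1, 27, 26, 25, 23, 11, 7, 24, 22, 5, 13]
  1 vs larger child 27 at index 1, swap → [27, 1, 26, 25, 23, 11, 7, 24, 22, 5, 13]
  1 vs larger child 25 at index 3, swap → [27, 25, 26, 1, 23, 11, 7, 24, 22, 5, 13]
  1 vs larger child 24 at index 7, swap → [27, 25, 26, 24, 23, 11, 7, 1, 22, 5, 13]
extract-max #2 returns 27:
  remove root 27; move last element 13 to root → [13, 25, 26, 24, 23, 11, 7, 1, 22, 5]
  13 vs larger child 26 at index 2, swap → [26, 25, 13, 24, 23, 11, 7, 1, 22, 5]
extract-max #3 returns 26:
  remove root 26; move last element 5 to root → [5, 25, 13, 24, 23, 11, 7, 1, 22]
  5 vs larger child 25 at index 1, swap → [25, 5, 13, 24, 23, 11, 7, 1, 22]
  5 vs larger child 24 at index 3, swap → [25, 24, 13, 5, 23, 11, 7, 1, 22]
  5 vs larger child 22 at index 8, swap → [25, 24, 13, 22, 23, 11, 7, 1, 5]
extract-max #4 returns 25:
  remove root 25; move last element 5 to root → [5, 24, 13, 22, 23, 11, 7, 1]
  5 vs larger child 24 at index 1, swap → [24, 5, 13, 22, 23, 11, 7, 1]
  5 vs larger child 23 at index 4, swap → [24, 23, 13, 22, 5, 11, 7, 1]

[24, 23, 13, 22, 5, 11, 7, 1]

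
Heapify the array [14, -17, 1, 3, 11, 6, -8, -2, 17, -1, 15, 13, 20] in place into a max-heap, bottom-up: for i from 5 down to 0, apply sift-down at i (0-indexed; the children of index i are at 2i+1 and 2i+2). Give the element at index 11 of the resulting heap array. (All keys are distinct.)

1

sift down from index 5:
  6 vs larger child 20 at index 12, swap → [14, -17, 1, 3, 11, 20, -8, -2, 17, -1, 15, 13, 6]
sift down from index 4:
  11 vs larger child 15 at index 10, swap → [14, -17, 1, 3, 15, 20, -8, -2, 17, -1, 11, 13, 6]
sift down from index 3:
  3 vs larger child 17 at index 8, swap → [14, -17, 1, 17, 15, 20, -8, -2, 3, -1, 11, 13, 6]
sift down from index 2:
  1 vs larger child 20 at index 5, swap → [14, -17, 20, 17, 15, 1, -8, -2, 3, -1, 11, 13, 6]
  1 vs larger child 13 at index 11, swap → [14, -17, 20, 17, 15, 13, -8, -2, 3, -1, 11, 1, 6]
sift down from index 1:
  -17 vs larger child 17 at index 3, swap → [14, 17, 20, -17, 15, 13, -8, -2, 3, -1, 11, 1, 6]
  -17 vs larger child 3 at index 8, swap → [14, 17, 20, 3, 15, 13, -8, -2, -17, -1, 11, 1, 6]
sift down from index 0:
  14 vs larger child 20 at index 2, swap → [20, 17, 14, 3, 15, 13, -8, -2, -17, -1, 11, 1, 6]
resulting array: [20, 17, 14, 3, 15, 13, -8, -2, -17, -1, 11, 1, 6]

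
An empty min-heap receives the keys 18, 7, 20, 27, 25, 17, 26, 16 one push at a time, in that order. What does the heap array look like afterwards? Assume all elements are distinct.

Insert 18:
  append 18 at index 0 → [18] (no swap needed)
Insert 7:
  append 7 at index 1 → [18, 7]
  7 < parent 18 at index 0, swap → [7, 18]
Insert 20:
  append 20 at index 2 → [7, 18, 20] (no swap needed)
Insert 27:
  append 27 at index 3 → [7, 18, 20, 27] (no swap needed)
Insert 25:
  append 25 at index 4 → [7, 18, 20, 27, 25] (no swap needed)
Insert 17:
  append 17 at index 5 → [7, 18, 20, 27, 25, 17]
  17 < parent 20 at index 2, swap → [7, 18, 17, 27, 25, 20]
Insert 26:
  append 26 at index 6 → [7, 18, 17, 27, 25, 20, 26] (no swap needed)
Insert 16:
  append 16 at index 7 → [7, 18, 17, 27, 25, 20, 26, 16]
  16 < parent 27 at index 3, swap → [7, 18, 17, 16, 25, 20, 26, 27]
  16 < parent 18 at index 1, swap → [7, 16, 17, 18, 25, 20, 26, 27]

[7, 16, 17, 18, 25, 20, 26, 27]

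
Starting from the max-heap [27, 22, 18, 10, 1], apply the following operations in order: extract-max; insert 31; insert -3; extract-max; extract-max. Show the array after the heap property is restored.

[18, 10, -3, 1]

extract-max → returns 27:
  remove root 27; move last element 1 to root → [1, 22, 18, 10]
  1 vs larger child 22 at index 1, swap → [22, 1, 18, 10]
  1 vs only child 10 at index 3, swap → [22, 10, 18, 1]
insert 31:
  append 31 at index 4 → [22, 10, 18, 1, 31]
  31 > parent 10 at index 1, swap → [22, 31, 18, 1, 10]
  31 > parent 22 at index 0, swap → [31, 22, 18, 1, 10]
insert -3:
  append -3 at index 5 → [31, 22, 18, 1, 10, -3] (no swap needed)
extract-max → returns 31:
  remove root 31; move last element -3 to root → [-3, 22, 18, 1, 10]
  -3 vs larger child 22 at index 1, swap → [22, -3, 18, 1, 10]
  -3 vs larger child 10 at index 4, swap → [22, 10, 18, 1, -3]
extract-max → returns 22:
  remove root 22; move last element -3 to root → [-3, 10, 18, 1]
  -3 vs larger child 18 at index 2, swap → [18, 10, -3, 1]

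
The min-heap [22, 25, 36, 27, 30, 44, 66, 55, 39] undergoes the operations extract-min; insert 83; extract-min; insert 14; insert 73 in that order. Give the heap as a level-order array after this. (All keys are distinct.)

[14, 27, 36, 30, 73, 44, 66, 55, 39, 83]

extract-min → returns 22:
  remove root 22; move last element 39 to root → [39, 25, 36, 27, 30, 44, 66, 55]
  39 vs smaller child 25 at index 1, swap → [25, 39, 36, 27, 30, 44, 66, 55]
  39 vs smaller child 27 at index 3, swap → [25, 27, 36, 39, 30, 44, 66, 55]
insert 83:
  append 83 at index 8 → [25, 27, 36, 39, 30, 44, 66, 55, 83] (no swap needed)
extract-min → returns 25:
  remove root 25; move last element 83 to root → [83, 27, 36, 39, 30, 44, 66, 55]
  83 vs smaller child 27 at index 1, swap → [27, 83, 36, 39, 30, 44, 66, 55]
  83 vs smaller child 30 at index 4, swap → [27, 30, 36, 39, 83, 44, 66, 55]
insert 14:
  append 14 at index 8 → [27, 30, 36, 39, 83, 44, 66, 55, 14]
  14 < parent 39 at index 3, swap → [27, 30, 36, 14, 83, 44, 66, 55, 39]
  14 < parent 30 at index 1, swap → [27, 14, 36, 30, 83, 44, 66, 55, 39]
  14 < parent 27 at index 0, swap → [14, 27, 36, 30, 83, 44, 66, 55, 39]
insert 73:
  append 73 at index 9 → [14, 27, 36, 30, 83, 44, 66, 55, 39, 73]
  73 < parent 83 at index 4, swap → [14, 27, 36, 30, 73, 44, 66, 55, 39, 83]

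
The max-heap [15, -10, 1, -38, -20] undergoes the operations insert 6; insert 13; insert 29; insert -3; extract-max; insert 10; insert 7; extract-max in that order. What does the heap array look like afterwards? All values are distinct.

insert 6:
  append 6 at index 5 → [15, -10, 1, -38, -20, 6]
  6 > parent 1 at index 2, swap → [15, -10, 6, -38, -20, 1]
insert 13:
  append 13 at index 6 → [15, -10, 6, -38, -20, 1, 13]
  13 > parent 6 at index 2, swap → [15, -10, 13, -38, -20, 1, 6]
insert 29:
  append 29 at index 7 → [15, -10, 13, -38, -20, 1, 6, 29]
  29 > parent -38 at index 3, swap → [15, -10, 13, 29, -20, 1, 6, -38]
  29 > parent -10 at index 1, swap → [15, 29, 13, -10, -20, 1, 6, -38]
  29 > parent 15 at index 0, swap → [29, 15, 13, -10, -20, 1, 6, -38]
insert -3:
  append -3 at index 8 → [29, 15, 13, -10, -20, 1, 6, -38, -3]
  -3 > parent -10 at index 3, swap → [29, 15, 13, -3, -20, 1, 6, -38, -10]
extract-max → returns 29:
  remove root 29; move last element -10 to root → [-10, 15, 13, -3, -20, 1, 6, -38]
  -10 vs larger child 15 at index 1, swap → [15, -10, 13, -3, -20, 1, 6, -38]
  -10 vs larger child -3 at index 3, swap → [15, -3, 13, -10, -20, 1, 6, -38]
insert 10:
  append 10 at index 8 → [15, -3, 13, -10, -20, 1, 6, -38, 10]
  10 > parent -10 at index 3, swap → [15, -3, 13, 10, -20, 1, 6, -38, -10]
  10 > parent -3 at index 1, swap → [15, 10, 13, -3, -20, 1, 6, -38, -10]
insert 7:
  append 7 at index 9 → [15, 10, 13, -3, -20, 1, 6, -38, -10, 7]
  7 > parent -20 at index 4, swap → [15, 10, 13, -3, 7, 1, 6, -38, -10, -20]
extract-max → returns 15:
  remove root 15; move last element -20 to root → [-20, 10, 13, -3, 7, 1, 6, -38, -10]
  -20 vs larger child 13 at index 2, swap → [13, 10, -20, -3, 7, 1, 6, -38, -10]
  -20 vs larger child 6 at index 6, swap → [13, 10, 6, -3, 7, 1, -20, -38, -10]

[13, 10, 6, -3, 7, 1, -20, -38, -10]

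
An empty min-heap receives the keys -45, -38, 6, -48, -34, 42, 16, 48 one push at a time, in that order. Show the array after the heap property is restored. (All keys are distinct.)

Insert -45:
  append -45 at index 0 → [-45] (no swap needed)
Insert -38:
  append -38 at index 1 → [-45, -38] (no swap needed)
Insert 6:
  append 6 at index 2 → [-45, -38, 6] (no swap needed)
Insert -48:
  append -48 at index 3 → [-45, -38, 6, -48]
  -48 < parent -38 at index 1, swap → [-45, -48, 6, -38]
  -48 < parent -45 at index 0, swap → [-48, -45, 6, -38]
Insert -34:
  append -34 at index 4 → [-48, -45, 6, -38, -34] (no swap needed)
Insert 42:
  append 42 at index 5 → [-48, -45, 6, -38, -34, 42] (no swap needed)
Insert 16:
  append 16 at index 6 → [-48, -45, 6, -38, -34, 42, 16] (no swap needed)
Insert 48:
  append 48 at index 7 → [-48, -45, 6, -38, -34, 42, 16, 48] (no swap needed)

[-48, -45, 6, -38, -34, 42, 16, 48]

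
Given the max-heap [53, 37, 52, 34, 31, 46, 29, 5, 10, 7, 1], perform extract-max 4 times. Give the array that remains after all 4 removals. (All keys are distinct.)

[34, 31, 29, 10, 5, 1, 7]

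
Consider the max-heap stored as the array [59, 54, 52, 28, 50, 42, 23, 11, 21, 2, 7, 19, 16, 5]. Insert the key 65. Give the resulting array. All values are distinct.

append 65 at index 14 → [59, 54, 52, 28, 50, 42, 23, 11, 21, 2, 7, 19, 16, 5, 65]
65 > parent 23 at index 6, swap → [59, 54, 52, 28, 50, 42, 65, 11, 21, 2, 7, 19, 16, 5, 23]
65 > parent 52 at index 2, swap → [59, 54, 65, 28, 50, 42, 52, 11, 21, 2, 7, 19, 16, 5, 23]
65 > parent 59 at index 0, swap → [65, 54, 59, 28, 50, 42, 52, 11, 21, 2, 7, 19, 16, 5, 23]

[65, 54, 59, 28, 50, 42, 52, 11, 21, 2, 7, 19, 16, 5, 23]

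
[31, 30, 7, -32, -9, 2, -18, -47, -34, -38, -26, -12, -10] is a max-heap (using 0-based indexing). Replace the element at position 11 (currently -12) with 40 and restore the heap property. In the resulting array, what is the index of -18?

6

set index 11 from -12 to 40 → [31, 30, 7, -32, -9, 2, -18, -47, -34, -38, -26, 40, -10]
40 > parent 2 at index 5, swap → [31, 30, 7, -32, -9, 40, -18, -47, -34, -38, -26, 2, -10]
40 > parent 7 at index 2, swap → [31, 30, 40, -32, -9, 7, -18, -47, -34, -38, -26, 2, -10]
40 > parent 31 at index 0, swap → [40, 30, 31, -32, -9, 7, -18, -47, -34, -38, -26, 2, -10]
resulting array: [40, 30, 31, -32, -9, 7, -18, -47, -34, -38, -26, 2, -10]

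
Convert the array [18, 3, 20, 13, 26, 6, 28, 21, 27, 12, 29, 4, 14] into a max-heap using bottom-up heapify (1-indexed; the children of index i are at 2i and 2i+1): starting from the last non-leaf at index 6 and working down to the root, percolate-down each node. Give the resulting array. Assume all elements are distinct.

[29, 27, 28, 21, 26, 14, 20, 18, 13, 12, 3, 4, 6]

sift down from index 6:
  6 vs larger child 14 at index 13, swap → [18, 3, 20, 13, 26, 14, 28, 21, 27, 12, 29, 4, 6]
sift down from index 5:
  26 vs larger child 29 at index 11, swap → [18, 3, 20, 13, 29, 14, 28, 21, 27, 12, 26, 4, 6]
sift down from index 4:
  13 vs larger child 27 at index 9, swap → [18, 3, 20, 27, 29, 14, 28, 21, 13, 12, 26, 4, 6]
sift down from index 3:
  20 vs larger child 28 at index 7, swap → [18, 3, 28, 27, 29, 14, 20, 21, 13, 12, 26, 4, 6]
sift down from index 2:
  3 vs larger child 29 at index 5, swap → [18, 29, 28, 27, 3, 14, 20, 21, 13, 12, 26, 4, 6]
  3 vs larger child 26 at index 11, swap → [18, 29, 28, 27, 26, 14, 20, 21, 13, 12, 3, 4, 6]
sift down from index 1:
  18 vs larger child 29 at index 2, swap → [29, 18, 28, 27, 26, 14, 20, 21, 13, 12, 3, 4, 6]
  18 vs larger child 27 at index 4, swap → [29, 27, 28, 18, 26, 14, 20, 21, 13, 12, 3, 4, 6]
  18 vs larger child 21 at index 8, swap → [29, 27, 28, 21, 26, 14, 20, 18, 13, 12, 3, 4, 6]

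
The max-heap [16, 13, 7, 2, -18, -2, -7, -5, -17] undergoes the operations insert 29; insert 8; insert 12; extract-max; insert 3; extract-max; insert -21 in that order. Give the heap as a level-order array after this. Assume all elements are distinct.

[13, 8, 12, 2, 3, 7, -7, -5, -17, -18, -2, -21]

insert 29:
  append 29 at index 9 → [16, 13, 7, 2, -18, -2, -7, -5, -17, 29]
  29 > parent -18 at index 4, swap → [16, 13, 7, 2, 29, -2, -7, -5, -17, -18]
  29 > parent 13 at index 1, swap → [16, 29, 7, 2, 13, -2, -7, -5, -17, -18]
  29 > parent 16 at index 0, swap → [29, 16, 7, 2, 13, -2, -7, -5, -17, -18]
insert 8:
  append 8 at index 10 → [29, 16, 7, 2, 13, -2, -7, -5, -17, -18, 8] (no swap needed)
insert 12:
  append 12 at index 11 → [29, 16, 7, 2, 13, -2, -7, -5, -17, -18, 8, 12]
  12 > parent -2 at index 5, swap → [29, 16, 7, 2, 13, 12, -7, -5, -17, -18, 8, -2]
  12 > parent 7 at index 2, swap → [29, 16, 12, 2, 13, 7, -7, -5, -17, -18, 8, -2]
extract-max → returns 29:
  remove root 29; move last element -2 to root → [-2, 16, 12, 2, 13, 7, -7, -5, -17, -18, 8]
  -2 vs larger child 16 at index 1, swap → [16, -2, 12, 2, 13, 7, -7, -5, -17, -18, 8]
  -2 vs larger child 13 at index 4, swap → [16, 13, 12, 2, -2, 7, -7, -5, -17, -18, 8]
  -2 vs larger child 8 at index 10, swap → [16, 13, 12, 2, 8, 7, -7, -5, -17, -18, -2]
insert 3:
  append 3 at index 11 → [16, 13, 12, 2, 8, 7, -7, -5, -17, -18, -2, 3] (no swap needed)
extract-max → returns 16:
  remove root 16; move last element 3 to root → [3, 13, 12, 2, 8, 7, -7, -5, -17, -18, -2]
  3 vs larger child 13 at index 1, swap → [13, 3, 12, 2, 8, 7, -7, -5, -17, -18, -2]
  3 vs larger child 8 at index 4, swap → [13, 8, 12, 2, 3, 7, -7, -5, -17, -18, -2]
insert -21:
  append -21 at index 11 → [13, 8, 12, 2, 3, 7, -7, -5, -17, -18, -2, -21] (no swap needed)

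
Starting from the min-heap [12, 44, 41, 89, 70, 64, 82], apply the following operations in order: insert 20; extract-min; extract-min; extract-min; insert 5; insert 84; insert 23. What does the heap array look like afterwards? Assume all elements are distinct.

insert 20:
  append 20 at index 7 → [12, 44, 41, 89, 70, 64, 82, 20]
  20 < parent 89 at index 3, swap → [12, 44, 41, 20, 70, 64, 82, 89]
  20 < parent 44 at index 1, swap → [12, 20, 41, 44, 70, 64, 82, 89]
extract-min → returns 12:
  remove root 12; move last element 89 to root → [89, 20, 41, 44, 70, 64, 82]
  89 vs smaller child 20 at index 1, swap → [20, 89, 41, 44, 70, 64, 82]
  89 vs smaller child 44 at index 3, swap → [20, 44, 41, 89, 70, 64, 82]
extract-min → returns 20:
  remove root 20; move last element 82 to root → [82, 44, 41, 89, 70, 64]
  82 vs smaller child 41 at index 2, swap → [41, 44, 82, 89, 70, 64]
  82 vs only child 64 at index 5, swap → [41, 44, 64, 89, 70, 82]
extract-min → returns 41:
  remove root 41; move last element 82 to root → [82, 44, 64, 89, 70]
  82 vs smaller child 44 at index 1, swap → [44, 82, 64, 89, 70]
  82 vs smaller child 70 at index 4, swap → [44, 70, 64, 89, 82]
insert 5:
  append 5 at index 5 → [44, 70, 64, 89, 82, 5]
  5 < parent 64 at index 2, swap → [44, 70, 5, 89, 82, 64]
  5 < parent 44 at index 0, swap → [5, 70, 44, 89, 82, 64]
insert 84:
  append 84 at index 6 → [5, 70, 44, 89, 82, 64, 84] (no swap needed)
insert 23:
  append 23 at index 7 → [5, 70, 44, 89, 82, 64, 84, 23]
  23 < parent 89 at index 3, swap → [5, 70, 44, 23, 82, 64, 84, 89]
  23 < parent 70 at index 1, swap → [5, 23, 44, 70, 82, 64, 84, 89]

[5, 23, 44, 70, 82, 64, 84, 89]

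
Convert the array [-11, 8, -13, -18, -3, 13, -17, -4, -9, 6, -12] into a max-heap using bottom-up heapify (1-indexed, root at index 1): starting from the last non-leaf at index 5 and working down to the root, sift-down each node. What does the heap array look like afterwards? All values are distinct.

[13, 8, -11, -4, 6, -13, -17, -18, -9, -3, -12]

sift down from index 5:
  -3 vs larger child 6 at index 10, swap → [-11, 8, -13, -18, 6, 13, -17, -4, -9, -3, -12]
sift down from index 4:
  -18 vs larger child -4 at index 8, swap → [-11, 8, -13, -4, 6, 13, -17, -18, -9, -3, -12]
sift down from index 3:
  -13 vs larger child 13 at index 6, swap → [-11, 8, 13, -4, 6, -13, -17, -18, -9, -3, -12]
sift down from index 2: already satisfies heap property
sift down from index 1:
  -11 vs larger child 13 at index 3, swap → [13, 8, -11, -4, 6, -13, -17, -18, -9, -3, -12]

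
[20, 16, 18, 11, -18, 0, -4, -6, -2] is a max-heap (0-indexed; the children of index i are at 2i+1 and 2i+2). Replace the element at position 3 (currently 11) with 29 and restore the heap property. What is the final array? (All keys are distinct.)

set index 3 from 11 to 29 → [20, 16, 18, 29, -18, 0, -4, -6, -2]
29 > parent 16 at index 1, swap → [20, 29, 18, 16, -18, 0, -4, -6, -2]
29 > parent 20 at index 0, swap → [29, 20, 18, 16, -18, 0, -4, -6, -2]

[29, 20, 18, 16, -18, 0, -4, -6, -2]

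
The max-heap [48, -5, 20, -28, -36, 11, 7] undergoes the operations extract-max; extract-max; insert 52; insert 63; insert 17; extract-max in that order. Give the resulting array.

[52, 17, 11, -5, -36, 7, -28]

extract-max → returns 48:
  remove root 48; move last element 7 to root → [7, -5, 20, -28, -36, 11]
  7 vs larger child 20 at index 2, swap → [20, -5, 7, -28, -36, 11]
  7 vs only child 11 at index 5, swap → [20, -5, 11, -28, -36, 7]
extract-max → returns 20:
  remove root 20; move last element 7 to root → [7, -5, 11, -28, -36]
  7 vs larger child 11 at index 2, swap → [11, -5, 7, -28, -36]
insert 52:
  append 52 at index 5 → [11, -5, 7, -28, -36, 52]
  52 > parent 7 at index 2, swap → [11, -5, 52, -28, -36, 7]
  52 > parent 11 at index 0, swap → [52, -5, 11, -28, -36, 7]
insert 63:
  append 63 at index 6 → [52, -5, 11, -28, -36, 7, 63]
  63 > parent 11 at index 2, swap → [52, -5, 63, -28, -36, 7, 11]
  63 > parent 52 at index 0, swap → [63, -5, 52, -28, -36, 7, 11]
insert 17:
  append 17 at index 7 → [63, -5, 52, -28, -36, 7, 11, 17]
  17 > parent -28 at index 3, swap → [63, -5, 52, 17, -36, 7, 11, -28]
  17 > parent -5 at index 1, swap → [63, 17, 52, -5, -36, 7, 11, -28]
extract-max → returns 63:
  remove root 63; move last element -28 to root → [-28, 17, 52, -5, -36, 7, 11]
  -28 vs larger child 52 at index 2, swap → [52, 17, -28, -5, -36, 7, 11]
  -28 vs larger child 11 at index 6, swap → [52, 17, 11, -5, -36, 7, -28]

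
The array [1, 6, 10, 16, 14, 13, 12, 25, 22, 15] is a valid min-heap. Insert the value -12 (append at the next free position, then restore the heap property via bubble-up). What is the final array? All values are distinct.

[-12, 1, 10, 16, 6, 13, 12, 25, 22, 15, 14]

append -12 at index 10 → [1, 6, 10, 16, 14, 13, 12, 25, 22, 15, -12]
-12 < parent 14 at index 4, swap → [1, 6, 10, 16, -12, 13, 12, 25, 22, 15, 14]
-12 < parent 6 at index 1, swap → [1, -12, 10, 16, 6, 13, 12, 25, 22, 15, 14]
-12 < parent 1 at index 0, swap → [-12, 1, 10, 16, 6, 13, 12, 25, 22, 15, 14]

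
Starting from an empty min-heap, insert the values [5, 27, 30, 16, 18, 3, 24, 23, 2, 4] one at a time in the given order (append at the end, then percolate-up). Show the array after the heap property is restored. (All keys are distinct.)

Insert 5:
  append 5 at index 0 → [5] (no swap needed)
Insert 27:
  append 27 at index 1 → [5, 27] (no swap needed)
Insert 30:
  append 30 at index 2 → [5, 27, 30] (no swap needed)
Insert 16:
  append 16 at index 3 → [5, 27, 30, 16]
  16 < parent 27 at index 1, swap → [5, 16, 30, 27]
Insert 18:
  append 18 at index 4 → [5, 16, 30, 27, 18] (no swap needed)
Insert 3:
  append 3 at index 5 → [5, 16, 30, 27, 18, 3]
  3 < parent 30 at index 2, swap → [5, 16, 3, 27, 18, 30]
  3 < parent 5 at index 0, swap → [3, 16, 5, 27, 18, 30]
Insert 24:
  append 24 at index 6 → [3, 16, 5, 27, 18, 30, 24] (no swap needed)
Insert 23:
  append 23 at index 7 → [3, 16, 5, 27, 18, 30, 24, 23]
  23 < parent 27 at index 3, swap → [3, 16, 5, 23, 18, 30, 24, 27]
Insert 2:
  append 2 at index 8 → [3, 16, 5, 23, 18, 30, 24, 27, 2]
  2 < parent 23 at index 3, swap → [3, 16, 5, 2, 18, 30, 24, 27, 23]
  2 < parent 16 at index 1, swap → [3, 2, 5, 16, 18, 30, 24, 27, 23]
  2 < parent 3 at index 0, swap → [2, 3, 5, 16, 18, 30, 24, 27, 23]
Insert 4:
  append 4 at index 9 → [2, 3, 5, 16, 18, 30, 24, 27, 23, 4]
  4 < parent 18 at index 4, swap → [2, 3, 5, 16, 4, 30, 24, 27, 23, 18]

[2, 3, 5, 16, 4, 30, 24, 27, 23, 18]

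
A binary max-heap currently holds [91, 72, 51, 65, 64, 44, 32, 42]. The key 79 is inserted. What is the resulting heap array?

append 79 at index 8 → [91, 72, 51, 65, 64, 44, 32, 42, 79]
79 > parent 65 at index 3, swap → [91, 72, 51, 79, 64, 44, 32, 42, 65]
79 > parent 72 at index 1, swap → [91, 79, 51, 72, 64, 44, 32, 42, 65]

[91, 79, 51, 72, 64, 44, 32, 42, 65]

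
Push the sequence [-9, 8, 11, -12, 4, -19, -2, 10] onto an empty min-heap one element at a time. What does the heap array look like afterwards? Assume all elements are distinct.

[-19, -9, -12, 8, 4, 11, -2, 10]

Insert -9:
  append -9 at index 0 → [-9] (no swap needed)
Insert 8:
  append 8 at index 1 → [-9, 8] (no swap needed)
Insert 11:
  append 11 at index 2 → [-9, 8, 11] (no swap needed)
Insert -12:
  append -12 at index 3 → [-9, 8, 11, -12]
  -12 < parent 8 at index 1, swap → [-9, -12, 11, 8]
  -12 < parent -9 at index 0, swap → [-12, -9, 11, 8]
Insert 4:
  append 4 at index 4 → [-12, -9, 11, 8, 4] (no swap needed)
Insert -19:
  append -19 at index 5 → [-12, -9, 11, 8, 4, -19]
  -19 < parent 11 at index 2, swap → [-12, -9, -19, 8, 4, 11]
  -19 < parent -12 at index 0, swap → [-19, -9, -12, 8, 4, 11]
Insert -2:
  append -2 at index 6 → [-19, -9, -12, 8, 4, 11, -2] (no swap needed)
Insert 10:
  append 10 at index 7 → [-19, -9, -12, 8, 4, 11, -2, 10] (no swap needed)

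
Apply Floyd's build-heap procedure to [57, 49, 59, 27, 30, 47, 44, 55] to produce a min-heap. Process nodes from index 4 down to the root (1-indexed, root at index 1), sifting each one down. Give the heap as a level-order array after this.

[27, 30, 44, 49, 57, 47, 59, 55]

sift down from index 4: already satisfies heap property
sift down from index 3:
  59 vs smaller child 44 at index 7, swap → [57, 49, 44, 27, 30, 47, 59, 55]
sift down from index 2:
  49 vs smaller child 27 at index 4, swap → [57, 27, 44, 49, 30, 47, 59, 55]
sift down from index 1:
  57 vs smaller child 27 at index 2, swap → [27, 57, 44, 49, 30, 47, 59, 55]
  57 vs smaller child 30 at index 5, swap → [27, 30, 44, 49, 57, 47, 59, 55]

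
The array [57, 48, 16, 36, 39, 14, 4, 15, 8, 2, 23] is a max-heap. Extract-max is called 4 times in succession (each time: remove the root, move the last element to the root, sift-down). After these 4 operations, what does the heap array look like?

[23, 15, 16, 2, 8, 14, 4]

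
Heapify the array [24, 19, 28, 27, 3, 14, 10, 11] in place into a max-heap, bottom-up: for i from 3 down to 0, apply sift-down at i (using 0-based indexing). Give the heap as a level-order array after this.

sift down from index 3: already satisfies heap property
sift down from index 2: already satisfies heap property
sift down from index 1:
  19 vs larger child 27 at index 3, swap → [24, 27, 28, 19, 3, 14, 10, 11]
sift down from index 0:
  24 vs larger child 28 at index 2, swap → [28, 27, 24, 19, 3, 14, 10, 11]

[28, 27, 24, 19, 3, 14, 10, 11]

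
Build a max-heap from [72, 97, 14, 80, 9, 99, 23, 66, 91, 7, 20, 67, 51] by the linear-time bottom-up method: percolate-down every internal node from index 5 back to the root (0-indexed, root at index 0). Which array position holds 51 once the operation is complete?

12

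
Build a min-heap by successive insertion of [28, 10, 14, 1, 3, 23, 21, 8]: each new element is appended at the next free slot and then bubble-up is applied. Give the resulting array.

[1, 3, 14, 8, 10, 23, 21, 28]

Insert 28:
  append 28 at index 0 → [28] (no swap needed)
Insert 10:
  append 10 at index 1 → [28, 10]
  10 < parent 28 at index 0, swap → [10, 28]
Insert 14:
  append 14 at index 2 → [10, 28, 14] (no swap needed)
Insert 1:
  append 1 at index 3 → [10, 28, 14, 1]
  1 < parent 28 at index 1, swap → [10, 1, 14, 28]
  1 < parent 10 at index 0, swap → [1, 10, 14, 28]
Insert 3:
  append 3 at index 4 → [1, 10, 14, 28, 3]
  3 < parent 10 at index 1, swap → [1, 3, 14, 28, 10]
Insert 23:
  append 23 at index 5 → [1, 3, 14, 28, 10, 23] (no swap needed)
Insert 21:
  append 21 at index 6 → [1, 3, 14, 28, 10, 23, 21] (no swap needed)
Insert 8:
  append 8 at index 7 → [1, 3, 14, 28, 10, 23, 21, 8]
  8 < parent 28 at index 3, swap → [1, 3, 14, 8, 10, 23, 21, 28]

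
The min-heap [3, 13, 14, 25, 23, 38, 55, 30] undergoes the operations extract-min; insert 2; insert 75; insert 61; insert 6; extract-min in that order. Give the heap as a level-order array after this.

[6, 13, 14, 23, 30, 38, 55, 25, 75, 61]

extract-min → returns 3:
  remove root 3; move last element 30 to root → [30, 13, 14, 25, 23, 38, 55]
  30 vs smaller child 13 at index 1, swap → [13, 30, 14, 25, 23, 38, 55]
  30 vs smaller child 23 at index 4, swap → [13, 23, 14, 25, 30, 38, 55]
insert 2:
  append 2 at index 7 → [13, 23, 14, 25, 30, 38, 55, 2]
  2 < parent 25 at index 3, swap → [13, 23, 14, 2, 30, 38, 55, 25]
  2 < parent 23 at index 1, swap → [13, 2, 14, 23, 30, 38, 55, 25]
  2 < parent 13 at index 0, swap → [2, 13, 14, 23, 30, 38, 55, 25]
insert 75:
  append 75 at index 8 → [2, 13, 14, 23, 30, 38, 55, 25, 75] (no swap needed)
insert 61:
  append 61 at index 9 → [2, 13, 14, 23, 30, 38, 55, 25, 75, 61] (no swap needed)
insert 6:
  append 6 at index 10 → [2, 13, 14, 23, 30, 38, 55, 25, 75, 61, 6]
  6 < parent 30 at index 4, swap → [2, 13, 14, 23, 6, 38, 55, 25, 75, 61, 30]
  6 < parent 13 at index 1, swap → [2, 6, 14, 23, 13, 38, 55, 25, 75, 61, 30]
extract-min → returns 2:
  remove root 2; move last element 30 to root → [30, 6, 14, 23, 13, 38, 55, 25, 75, 61]
  30 vs smaller child 6 at index 1, swap → [6, 30, 14, 23, 13, 38, 55, 25, 75, 61]
  30 vs smaller child 13 at index 4, swap → [6, 13, 14, 23, 30, 38, 55, 25, 75, 61]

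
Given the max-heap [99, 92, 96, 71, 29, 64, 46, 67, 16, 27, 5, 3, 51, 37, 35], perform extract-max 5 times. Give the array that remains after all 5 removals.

extract-max #1 returns 99:
  remove root 99; move last element 35 to root → [35, 92, 96, 71, 29, 64, 46, 67, 16, 27, 5, 3, 51, 37]
  35 vs larger child 96 at index 2, swap → [96, 92, 35, 71, 29, 64, 46, 67, 16, 27, 5, 3, 51, 37]
  35 vs larger child 64 at index 5, swap → [96, 92, 64, 71, 29, 35, 46, 67, 16, 27, 5, 3, 51, 37]
  35 vs larger child 51 at index 12, swap → [96, 92, 64, 71, 29, 51, 46, 67, 16, 27, 5, 3, 35, 37]
extract-max #2 returns 96:
  remove root 96; move last element 37 to root → [37, 92, 64, 71, 29, 51, 46, 67, 16, 27, 5, 3, 35]
  37 vs larger child 92 at index 1, swap → [92, 37, 64, 71, 29, 51, 46, 67, 16, 27, 5, 3, 35]
  37 vs larger child 71 at index 3, swap → [92, 71, 64, 37, 29, 51, 46, 67, 16, 27, 5, 3, 35]
  37 vs larger child 67 at index 7, swap → [92, 71, 64, 67, 29, 51, 46, 37, 16, 27, 5, 3, 35]
extract-max #3 returns 92:
  remove root 92; move last element 35 to root → [35, 71, 64, 67, 29, 51, 46, 37, 16, 27, 5, 3]
  35 vs larger child 71 at index 1, swap → [71, 35, 64, 67, 29, 51, 46, 37, 16, 27, 5, 3]
  35 vs larger child 67 at index 3, swap → [71, 67, 64, 35, 29, 51, 46, 37, 16, 27, 5, 3]
  35 vs larger child 37 at index 7, swap → [71, 67, 64, 37, 29, 51, 46, 35, 16, 27, 5, 3]
extract-max #4 returns 71:
  remove root 71; move last element 3 to root → [3, 67, 64, 37, 29, 51, 46, 35, 16, 27, 5]
  3 vs larger child 67 at index 1, swap → [67, 3, 64, 37, 29, 51, 46, 35, 16, 27, 5]
  3 vs larger child 37 at index 3, swap → [67, 37, 64, 3, 29, 51, 46, 35, 16, 27, 5]
  3 vs larger child 35 at index 7, swap → [67, 37, 64, 35, 29, 51, 46, 3, 16, 27, 5]
extract-max #5 returns 67:
  remove root 67; move last element 5 to root → [5, 37, 64, 35, 29, 51, 46, 3, 16, 27]
  5 vs larger child 64 at index 2, swap → [64, 37, 5, 35, 29, 51, 46, 3, 16, 27]
  5 vs larger child 51 at index 5, swap → [64, 37, 51, 35, 29, 5, 46, 3, 16, 27]

[64, 37, 51, 35, 29, 5, 46, 3, 16, 27]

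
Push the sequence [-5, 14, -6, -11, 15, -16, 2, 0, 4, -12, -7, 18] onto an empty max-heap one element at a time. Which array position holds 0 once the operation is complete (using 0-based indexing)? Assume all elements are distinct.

8

Insert -5:
  append -5 at index 0 → [-5] (no swap needed)
Insert 14:
  append 14 at index 1 → [-5, 14]
  14 > parent -5 at index 0, swap → [14, -5]
Insert -6:
  append -6 at index 2 → [14, -5, -6] (no swap needed)
Insert -11:
  append -11 at index 3 → [14, -5, -6, -11] (no swap needed)
Insert 15:
  append 15 at index 4 → [14, -5, -6, -11, 15]
  15 > parent -5 at index 1, swap → [14, 15, -6, -11, -5]
  15 > parent 14 at index 0, swap → [15, 14, -6, -11, -5]
Insert -16:
  append -16 at index 5 → [15, 14, -6, -11, -5, -16] (no swap needed)
Insert 2:
  append 2 at index 6 → [15, 14, -6, -11, -5, -16, 2]
  2 > parent -6 at index 2, swap → [15, 14, 2, -11, -5, -16, -6]
Insert 0:
  append 0 at index 7 → [15, 14, 2, -11, -5, -16, -6, 0]
  0 > parent -11 at index 3, swap → [15, 14, 2, 0, -5, -16, -6, -11]
Insert 4:
  append 4 at index 8 → [15, 14, 2, 0, -5, -16, -6, -11, 4]
  4 > parent 0 at index 3, swap → [15, 14, 2, 4, -5, -16, -6, -11, 0]
Insert -12:
  append -12 at index 9 → [15, 14, 2, 4, -5, -16, -6, -11, 0, -12] (no swap needed)
Insert -7:
  append -7 at index 10 → [15, 14, 2, 4, -5, -16, -6, -11, 0, -12, -7] (no swap needed)
Insert 18:
  append 18 at index 11 → [15, 14, 2, 4, -5, -16, -6, -11, 0, -12, -7, 18]
  18 > parent -16 at index 5, swap → [15, 14, 2, 4, -5, 18, -6, -11, 0, -12, -7, -16]
  18 > parent 2 at index 2, swap → [15, 14, 18, 4, -5, 2, -6, -11, 0, -12, -7, -16]
  18 > parent 15 at index 0, swap → [18, 14, 15, 4, -5, 2, -6, -11, 0, -12, -7, -16]
resulting array: [18, 14, 15, 4, -5, 2, -6, -11, 0, -12, -7, -16]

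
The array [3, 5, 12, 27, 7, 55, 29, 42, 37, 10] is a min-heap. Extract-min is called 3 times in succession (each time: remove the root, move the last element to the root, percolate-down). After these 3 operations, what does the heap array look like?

extract-min #1 returns 3:
  remove root 3; move last element 10 to root → [10, 5, 12, 27, 7, 55, 29, 42, 37]
  10 vs smaller child 5 at index 1, swap → [5, 10, 12, 27, 7, 55, 29, 42, 37]
  10 vs smaller child 7 at index 4, swap → [5, 7, 12, 27, 10, 55, 29, 42, 37]
extract-min #2 returns 5:
  remove root 5; move last element 37 to root → [37, 7, 12, 27, 10, 55, 29, 42]
  37 vs smaller child 7 at index 1, swap → [7, 37, 12, 27, 10, 55, 29, 42]
  37 vs smaller child 10 at index 4, swap → [7, 10, 12, 27, 37, 55, 29, 42]
extract-min #3 returns 7:
  remove root 7; move last element 42 to root → [42, 10, 12, 27, 37, 55, 29]
  42 vs smaller child 10 at index 1, swap → [10, 42, 12, 27, 37, 55, 29]
  42 vs smaller child 27 at index 3, swap → [10, 27, 12, 42, 37, 55, 29]

[10, 27, 12, 42, 37, 55, 29]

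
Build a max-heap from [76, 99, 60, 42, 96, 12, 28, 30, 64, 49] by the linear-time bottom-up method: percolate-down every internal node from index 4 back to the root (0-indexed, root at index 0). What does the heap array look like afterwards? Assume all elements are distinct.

[99, 96, 60, 64, 76, 12, 28, 30, 42, 49]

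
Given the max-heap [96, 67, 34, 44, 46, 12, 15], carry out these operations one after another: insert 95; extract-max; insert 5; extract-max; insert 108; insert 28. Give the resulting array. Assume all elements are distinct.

[108, 67, 34, 46, 5, 12, 15, 44, 28]

insert 95:
  append 95 at index 7 → [96, 67, 34, 44, 46, 12, 15, 95]
  95 > parent 44 at index 3, swap → [96, 67, 34, 95, 46, 12, 15, 44]
  95 > parent 67 at index 1, swap → [96, 95, 34, 67, 46, 12, 15, 44]
extract-max → returns 96:
  remove root 96; move last element 44 to root → [44, 95, 34, 67, 46, 12, 15]
  44 vs larger child 95 at index 1, swap → [95, 44, 34, 67, 46, 12, 15]
  44 vs larger child 67 at index 3, swap → [95, 67, 34, 44, 46, 12, 15]
insert 5:
  append 5 at index 7 → [95, 67, 34, 44, 46, 12, 15, 5] (no swap needed)
extract-max → returns 95:
  remove root 95; move last element 5 to root → [5, 67, 34, 44, 46, 12, 15]
  5 vs larger child 67 at index 1, swap → [67, 5, 34, 44, 46, 12, 15]
  5 vs larger child 46 at index 4, swap → [67, 46, 34, 44, 5, 12, 15]
insert 108:
  append 108 at index 7 → [67, 46, 34, 44, 5, 12, 15, 108]
  108 > parent 44 at index 3, swap → [67, 46, 34, 108, 5, 12, 15, 44]
  108 > parent 46 at index 1, swap → [67, 108, 34, 46, 5, 12, 15, 44]
  108 > parent 67 at index 0, swap → [108, 67, 34, 46, 5, 12, 15, 44]
insert 28:
  append 28 at index 8 → [108, 67, 34, 46, 5, 12, 15, 44, 28] (no swap needed)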